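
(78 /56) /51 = 13 /476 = 0.03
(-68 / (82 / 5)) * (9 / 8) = -765 / 164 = -4.66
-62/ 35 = -1.77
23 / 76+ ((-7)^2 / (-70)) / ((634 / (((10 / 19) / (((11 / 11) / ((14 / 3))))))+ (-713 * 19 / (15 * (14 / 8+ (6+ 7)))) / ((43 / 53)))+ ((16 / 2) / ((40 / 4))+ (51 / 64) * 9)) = 73843261741 / 247000824068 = 0.30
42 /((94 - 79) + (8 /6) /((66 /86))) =4158 /1657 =2.51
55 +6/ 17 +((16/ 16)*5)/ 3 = 2908/ 51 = 57.02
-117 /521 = -0.22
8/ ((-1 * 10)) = -0.80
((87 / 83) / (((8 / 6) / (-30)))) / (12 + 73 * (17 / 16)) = -31320 / 118939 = -0.26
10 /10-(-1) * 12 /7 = 2.71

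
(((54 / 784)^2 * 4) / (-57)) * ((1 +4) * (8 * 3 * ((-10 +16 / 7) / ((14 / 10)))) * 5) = 2460375 / 2235331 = 1.10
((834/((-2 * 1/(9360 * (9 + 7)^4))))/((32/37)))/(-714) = 49293803520/119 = 414233643.03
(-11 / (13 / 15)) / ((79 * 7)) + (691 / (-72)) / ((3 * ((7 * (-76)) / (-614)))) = -219219019 / 59007312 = -3.72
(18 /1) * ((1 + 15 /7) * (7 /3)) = 132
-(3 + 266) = -269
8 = 8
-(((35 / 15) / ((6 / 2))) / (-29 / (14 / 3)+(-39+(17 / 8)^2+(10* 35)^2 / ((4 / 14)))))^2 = -0.00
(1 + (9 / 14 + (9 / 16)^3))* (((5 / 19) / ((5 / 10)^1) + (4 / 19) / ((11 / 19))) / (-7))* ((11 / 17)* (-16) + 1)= 2.17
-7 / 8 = -0.88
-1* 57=-57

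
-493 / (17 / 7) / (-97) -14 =-1155 / 97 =-11.91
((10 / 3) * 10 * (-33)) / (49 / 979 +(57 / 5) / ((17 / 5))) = -4576825 / 14159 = -323.24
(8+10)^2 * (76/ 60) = 2052/ 5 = 410.40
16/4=4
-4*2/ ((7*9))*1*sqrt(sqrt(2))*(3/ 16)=-2^(1/ 4)/ 42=-0.03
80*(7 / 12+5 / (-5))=-100 / 3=-33.33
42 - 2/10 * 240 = -6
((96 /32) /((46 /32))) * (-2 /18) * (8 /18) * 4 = -256 /621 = -0.41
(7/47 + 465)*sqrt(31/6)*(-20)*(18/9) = -437240*sqrt(186)/141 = -42291.90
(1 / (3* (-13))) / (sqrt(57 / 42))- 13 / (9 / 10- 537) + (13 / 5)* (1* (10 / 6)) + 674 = 1212225 / 1787- sqrt(266) / 741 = 678.34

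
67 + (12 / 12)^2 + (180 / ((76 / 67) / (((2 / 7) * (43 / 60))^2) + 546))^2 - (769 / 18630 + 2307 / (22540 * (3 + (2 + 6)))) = 3904489747409899554311 / 57378396519974500740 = 68.05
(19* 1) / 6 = 19 / 6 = 3.17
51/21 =17/7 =2.43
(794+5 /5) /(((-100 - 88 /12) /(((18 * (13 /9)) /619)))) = -31005 /99659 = -0.31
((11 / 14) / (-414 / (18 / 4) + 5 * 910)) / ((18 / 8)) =11 / 140427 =0.00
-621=-621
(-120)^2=14400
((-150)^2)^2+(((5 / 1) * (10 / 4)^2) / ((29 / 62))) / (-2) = 58724996125 / 116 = 506249966.59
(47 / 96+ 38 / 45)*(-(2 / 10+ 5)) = -24973 / 3600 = -6.94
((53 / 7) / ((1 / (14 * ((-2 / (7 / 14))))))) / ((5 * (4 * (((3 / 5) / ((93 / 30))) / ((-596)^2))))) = -583619888 / 15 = -38907992.53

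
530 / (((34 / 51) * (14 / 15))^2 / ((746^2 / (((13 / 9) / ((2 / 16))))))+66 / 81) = 671940896625 / 1033043017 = 650.45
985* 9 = 8865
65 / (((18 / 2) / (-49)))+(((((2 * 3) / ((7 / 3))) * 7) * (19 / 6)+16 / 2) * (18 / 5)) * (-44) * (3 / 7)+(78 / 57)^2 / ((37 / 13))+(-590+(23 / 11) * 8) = -49420620211 / 9256401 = -5339.08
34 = 34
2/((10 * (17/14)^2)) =196/1445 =0.14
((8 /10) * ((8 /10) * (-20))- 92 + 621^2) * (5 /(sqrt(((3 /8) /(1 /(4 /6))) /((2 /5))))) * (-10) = -7710724 * sqrt(10) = -24383450.25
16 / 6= 8 / 3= 2.67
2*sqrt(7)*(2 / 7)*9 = 36*sqrt(7) / 7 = 13.61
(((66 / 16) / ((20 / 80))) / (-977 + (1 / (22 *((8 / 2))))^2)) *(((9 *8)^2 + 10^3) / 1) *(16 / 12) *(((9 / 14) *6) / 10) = -14223002112 / 264806045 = -53.71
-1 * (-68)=68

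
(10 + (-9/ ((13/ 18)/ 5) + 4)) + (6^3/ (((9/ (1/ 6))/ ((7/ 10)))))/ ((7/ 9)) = -2906/ 65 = -44.71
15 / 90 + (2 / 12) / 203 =34 / 203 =0.17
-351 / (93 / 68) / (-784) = 1989 / 6076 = 0.33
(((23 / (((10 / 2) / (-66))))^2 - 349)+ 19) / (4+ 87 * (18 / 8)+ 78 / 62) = 284713176 / 623125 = 456.91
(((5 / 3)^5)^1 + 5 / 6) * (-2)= -27.39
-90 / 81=-10 / 9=-1.11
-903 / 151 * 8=-47.84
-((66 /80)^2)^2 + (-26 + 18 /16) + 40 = 37534079 /2560000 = 14.66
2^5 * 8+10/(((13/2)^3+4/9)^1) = 1014160/3961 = 256.04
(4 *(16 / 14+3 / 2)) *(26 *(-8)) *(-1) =15392 / 7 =2198.86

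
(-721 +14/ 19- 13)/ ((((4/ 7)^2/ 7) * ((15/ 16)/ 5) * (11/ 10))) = -15928920/ 209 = -76214.93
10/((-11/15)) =-150/11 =-13.64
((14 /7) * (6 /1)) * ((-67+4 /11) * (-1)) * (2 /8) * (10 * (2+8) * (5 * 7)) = 7696500 /11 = 699681.82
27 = 27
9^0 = 1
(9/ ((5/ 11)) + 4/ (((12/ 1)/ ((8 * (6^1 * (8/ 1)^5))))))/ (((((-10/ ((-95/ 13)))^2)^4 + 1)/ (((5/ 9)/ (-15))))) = -44523072870940099/ 30484434728295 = -1460.52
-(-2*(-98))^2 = -38416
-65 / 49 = -1.33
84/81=28/27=1.04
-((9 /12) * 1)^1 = -3 /4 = -0.75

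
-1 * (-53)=53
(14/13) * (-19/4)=-133/26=-5.12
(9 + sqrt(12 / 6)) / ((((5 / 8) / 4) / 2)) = 64*sqrt(2) / 5 + 576 / 5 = 133.30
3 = 3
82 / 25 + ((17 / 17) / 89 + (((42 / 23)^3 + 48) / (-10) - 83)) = -2304269924 / 27071575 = -85.12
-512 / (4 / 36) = -4608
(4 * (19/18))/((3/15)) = 21.11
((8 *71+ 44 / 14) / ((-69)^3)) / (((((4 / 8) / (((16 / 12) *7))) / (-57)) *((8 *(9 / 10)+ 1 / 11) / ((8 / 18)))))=133693120 / 1185588981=0.11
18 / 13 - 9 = -99 / 13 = -7.62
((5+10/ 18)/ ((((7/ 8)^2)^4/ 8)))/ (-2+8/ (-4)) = -1677721600/ 51883209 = -32.34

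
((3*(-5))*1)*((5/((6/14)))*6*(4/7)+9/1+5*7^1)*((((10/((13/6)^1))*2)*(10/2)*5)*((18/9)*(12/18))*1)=-5040000/13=-387692.31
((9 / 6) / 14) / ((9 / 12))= 1 / 7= 0.14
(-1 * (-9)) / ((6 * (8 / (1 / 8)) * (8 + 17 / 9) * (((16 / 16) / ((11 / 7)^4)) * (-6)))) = -131769 / 54704384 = -0.00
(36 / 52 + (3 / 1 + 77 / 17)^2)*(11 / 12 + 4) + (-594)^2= 15919978211 / 45084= 353118.14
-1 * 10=-10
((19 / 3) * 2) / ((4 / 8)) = 76 / 3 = 25.33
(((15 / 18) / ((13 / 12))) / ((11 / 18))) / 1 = 180 / 143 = 1.26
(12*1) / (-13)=-12 / 13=-0.92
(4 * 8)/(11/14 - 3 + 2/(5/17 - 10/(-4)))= -42560/1993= -21.35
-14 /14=-1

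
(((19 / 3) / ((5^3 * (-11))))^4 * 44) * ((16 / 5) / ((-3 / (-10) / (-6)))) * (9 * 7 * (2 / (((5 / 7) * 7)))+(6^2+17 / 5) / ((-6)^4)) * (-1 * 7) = 216939634576 / 969093017578125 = 0.00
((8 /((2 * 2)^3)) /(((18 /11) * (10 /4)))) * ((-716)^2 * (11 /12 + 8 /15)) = 10221079 /450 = 22713.51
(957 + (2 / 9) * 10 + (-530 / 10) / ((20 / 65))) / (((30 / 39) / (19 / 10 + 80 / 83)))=875456231 / 298800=2929.91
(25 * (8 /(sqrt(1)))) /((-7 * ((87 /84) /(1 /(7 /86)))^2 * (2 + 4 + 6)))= -5916800 /17661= -335.02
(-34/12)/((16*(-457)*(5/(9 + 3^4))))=51/7312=0.01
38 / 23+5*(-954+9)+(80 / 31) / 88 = -37044987 / 7843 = -4723.32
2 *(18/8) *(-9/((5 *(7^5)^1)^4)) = -81/99740332872015001250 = -0.00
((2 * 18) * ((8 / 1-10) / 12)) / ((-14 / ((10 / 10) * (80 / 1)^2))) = 19200 / 7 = 2742.86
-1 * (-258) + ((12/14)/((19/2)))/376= 3225519/12502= 258.00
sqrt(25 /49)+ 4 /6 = 29 /21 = 1.38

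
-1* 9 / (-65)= 9 / 65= 0.14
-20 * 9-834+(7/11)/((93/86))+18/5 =-5165186/5115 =-1009.81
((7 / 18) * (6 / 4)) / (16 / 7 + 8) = 49 / 864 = 0.06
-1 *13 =-13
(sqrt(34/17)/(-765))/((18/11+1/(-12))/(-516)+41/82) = -7568*sqrt(2)/2877335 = -0.00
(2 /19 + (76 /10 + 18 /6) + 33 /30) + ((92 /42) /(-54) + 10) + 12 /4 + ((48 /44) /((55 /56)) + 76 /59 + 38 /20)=29.06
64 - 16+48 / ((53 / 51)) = 4992 / 53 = 94.19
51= 51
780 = 780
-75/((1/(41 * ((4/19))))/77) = -947100/19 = -49847.37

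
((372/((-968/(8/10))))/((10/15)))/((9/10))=-62/121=-0.51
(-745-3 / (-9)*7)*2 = -1485.33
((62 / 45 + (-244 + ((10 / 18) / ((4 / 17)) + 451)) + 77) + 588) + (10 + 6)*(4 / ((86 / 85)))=7267819 / 7740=938.99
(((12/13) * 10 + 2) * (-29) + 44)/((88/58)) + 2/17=-902111/4862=-185.54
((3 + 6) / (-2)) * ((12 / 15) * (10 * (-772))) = 27792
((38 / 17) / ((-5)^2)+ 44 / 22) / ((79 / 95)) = 16872 / 6715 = 2.51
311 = 311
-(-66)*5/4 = 165/2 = 82.50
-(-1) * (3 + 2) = 5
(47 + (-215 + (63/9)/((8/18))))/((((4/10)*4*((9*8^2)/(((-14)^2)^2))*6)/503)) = -1225818545/2304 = -532039.30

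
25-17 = 8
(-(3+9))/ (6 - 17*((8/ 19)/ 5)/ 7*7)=-570/ 217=-2.63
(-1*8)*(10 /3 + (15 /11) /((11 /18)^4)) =-50675440 /483153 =-104.88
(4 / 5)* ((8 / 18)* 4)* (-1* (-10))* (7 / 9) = 896 / 81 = 11.06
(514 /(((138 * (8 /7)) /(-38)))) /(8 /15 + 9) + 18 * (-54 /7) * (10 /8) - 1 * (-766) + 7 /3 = 581.77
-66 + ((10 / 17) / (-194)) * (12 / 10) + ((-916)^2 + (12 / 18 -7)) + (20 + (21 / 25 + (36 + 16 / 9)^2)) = 2806390421624 / 3339225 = 840431.66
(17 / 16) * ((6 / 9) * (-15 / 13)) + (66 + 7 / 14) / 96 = -311 / 2496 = -0.12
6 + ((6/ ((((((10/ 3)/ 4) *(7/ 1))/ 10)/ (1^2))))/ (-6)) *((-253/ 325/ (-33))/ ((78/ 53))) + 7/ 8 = 6.85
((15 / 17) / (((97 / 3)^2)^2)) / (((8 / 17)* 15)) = 81 / 708234248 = 0.00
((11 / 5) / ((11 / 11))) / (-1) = -11 / 5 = -2.20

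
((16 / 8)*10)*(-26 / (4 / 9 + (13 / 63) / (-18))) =-589680 / 491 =-1200.98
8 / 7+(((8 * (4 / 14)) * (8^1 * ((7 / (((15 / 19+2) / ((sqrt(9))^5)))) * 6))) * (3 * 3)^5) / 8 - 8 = 183206842032 / 371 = 493818981.22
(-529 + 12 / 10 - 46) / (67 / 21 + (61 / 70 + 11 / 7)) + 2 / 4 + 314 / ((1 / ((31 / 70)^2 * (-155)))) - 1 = -399460434 / 41405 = -9647.64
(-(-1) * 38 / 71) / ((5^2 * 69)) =38 / 122475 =0.00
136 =136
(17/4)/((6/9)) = 51/8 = 6.38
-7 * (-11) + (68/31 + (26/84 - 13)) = 66.50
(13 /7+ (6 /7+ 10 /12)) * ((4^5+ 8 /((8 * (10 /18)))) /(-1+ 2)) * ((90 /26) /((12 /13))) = 13646.80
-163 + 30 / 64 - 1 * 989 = -1151.53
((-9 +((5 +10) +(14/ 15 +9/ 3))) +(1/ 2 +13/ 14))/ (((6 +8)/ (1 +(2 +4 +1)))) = 4772/ 735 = 6.49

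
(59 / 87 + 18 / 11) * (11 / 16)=2215 / 1392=1.59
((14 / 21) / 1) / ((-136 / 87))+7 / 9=215 / 612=0.35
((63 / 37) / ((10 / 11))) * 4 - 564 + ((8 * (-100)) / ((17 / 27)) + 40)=-1787.10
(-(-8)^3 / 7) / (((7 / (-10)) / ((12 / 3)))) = -20480 / 49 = -417.96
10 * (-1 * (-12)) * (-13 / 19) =-1560 / 19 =-82.11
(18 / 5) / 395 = 18 / 1975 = 0.01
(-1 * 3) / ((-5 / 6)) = 18 / 5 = 3.60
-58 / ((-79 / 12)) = 696 / 79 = 8.81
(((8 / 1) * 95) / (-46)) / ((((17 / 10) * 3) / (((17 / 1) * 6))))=-7600 / 23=-330.43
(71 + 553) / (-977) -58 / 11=-63530 / 10747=-5.91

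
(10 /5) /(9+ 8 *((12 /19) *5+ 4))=38 /1259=0.03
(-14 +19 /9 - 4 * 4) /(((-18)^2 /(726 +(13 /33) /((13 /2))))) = -1503490 /24057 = -62.50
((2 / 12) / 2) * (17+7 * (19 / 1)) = 12.50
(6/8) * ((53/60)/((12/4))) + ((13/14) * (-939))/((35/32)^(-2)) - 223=-38887151/30720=-1265.86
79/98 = 0.81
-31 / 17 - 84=-1459 / 17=-85.82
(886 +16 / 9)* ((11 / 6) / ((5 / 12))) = 35156 / 9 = 3906.22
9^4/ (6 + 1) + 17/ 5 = 32924/ 35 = 940.69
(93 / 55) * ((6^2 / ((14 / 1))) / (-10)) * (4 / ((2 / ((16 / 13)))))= -26784 / 25025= -1.07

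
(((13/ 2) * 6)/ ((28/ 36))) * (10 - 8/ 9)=3198/ 7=456.86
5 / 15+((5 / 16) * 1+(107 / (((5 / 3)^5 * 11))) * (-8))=-8918759 / 1650000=-5.41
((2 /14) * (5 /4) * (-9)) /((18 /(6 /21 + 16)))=-285 /196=-1.45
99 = 99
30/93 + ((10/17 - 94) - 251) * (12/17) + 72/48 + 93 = -2657089/17918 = -148.29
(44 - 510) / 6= -77.67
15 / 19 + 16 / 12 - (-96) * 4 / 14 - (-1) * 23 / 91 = 154594 / 5187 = 29.80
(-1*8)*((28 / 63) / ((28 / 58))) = -464 / 63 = -7.37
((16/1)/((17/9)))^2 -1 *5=19291/289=66.75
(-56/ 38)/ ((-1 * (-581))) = -4/ 1577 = -0.00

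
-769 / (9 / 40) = -30760 / 9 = -3417.78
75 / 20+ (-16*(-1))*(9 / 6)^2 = 159 / 4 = 39.75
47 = 47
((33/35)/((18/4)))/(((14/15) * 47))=11/2303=0.00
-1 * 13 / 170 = -13 / 170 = -0.08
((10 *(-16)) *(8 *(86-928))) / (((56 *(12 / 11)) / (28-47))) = -7039120 / 21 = -335196.19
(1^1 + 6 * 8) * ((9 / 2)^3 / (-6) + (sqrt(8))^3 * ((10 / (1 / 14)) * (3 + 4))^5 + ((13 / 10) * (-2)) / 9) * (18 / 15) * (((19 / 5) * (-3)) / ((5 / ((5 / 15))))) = -914021217550543495.04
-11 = -11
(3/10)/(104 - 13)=3/910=0.00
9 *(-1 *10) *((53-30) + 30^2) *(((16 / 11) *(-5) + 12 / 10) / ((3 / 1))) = 168153.82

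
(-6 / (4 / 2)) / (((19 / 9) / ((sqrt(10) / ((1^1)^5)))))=-27* sqrt(10) / 19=-4.49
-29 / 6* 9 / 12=-3.62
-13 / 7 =-1.86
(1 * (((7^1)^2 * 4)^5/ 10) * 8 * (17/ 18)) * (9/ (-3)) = -9834658269184/ 15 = -655643884612.27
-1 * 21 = -21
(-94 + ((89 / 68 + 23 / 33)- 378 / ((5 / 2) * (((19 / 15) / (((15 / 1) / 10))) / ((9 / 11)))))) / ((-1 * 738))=10168337 / 31465368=0.32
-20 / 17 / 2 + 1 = 7 / 17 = 0.41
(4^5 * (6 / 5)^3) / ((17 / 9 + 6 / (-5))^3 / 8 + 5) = 1289945088 / 3674791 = 351.03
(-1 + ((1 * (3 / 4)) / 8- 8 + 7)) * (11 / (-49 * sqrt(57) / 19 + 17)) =216733 / 54784 + 32879 * sqrt(57) / 54784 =8.49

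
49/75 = 0.65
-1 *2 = -2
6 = 6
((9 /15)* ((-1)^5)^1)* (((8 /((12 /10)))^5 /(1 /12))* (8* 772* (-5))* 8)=632422400000 /27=23423051851.85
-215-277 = -492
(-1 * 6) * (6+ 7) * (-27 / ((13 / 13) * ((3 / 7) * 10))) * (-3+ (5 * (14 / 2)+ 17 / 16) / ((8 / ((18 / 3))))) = 3781323 / 320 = 11816.63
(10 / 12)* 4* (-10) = -100 / 3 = -33.33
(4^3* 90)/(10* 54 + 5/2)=2304/217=10.62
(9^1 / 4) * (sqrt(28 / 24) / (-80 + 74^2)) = 3 * sqrt(42) / 43168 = 0.00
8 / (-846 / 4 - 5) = -16 / 433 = -0.04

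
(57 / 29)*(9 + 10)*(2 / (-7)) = -10.67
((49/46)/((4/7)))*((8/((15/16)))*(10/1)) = 10976/69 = 159.07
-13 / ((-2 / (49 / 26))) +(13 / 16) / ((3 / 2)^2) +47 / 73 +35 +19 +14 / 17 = 1520737 / 22338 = 68.08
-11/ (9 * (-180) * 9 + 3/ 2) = 22/ 29157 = 0.00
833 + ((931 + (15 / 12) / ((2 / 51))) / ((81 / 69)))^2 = 31427719009 / 46656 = 673605.09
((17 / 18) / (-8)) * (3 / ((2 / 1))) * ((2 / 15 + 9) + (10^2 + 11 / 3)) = -799 / 40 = -19.98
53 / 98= 0.54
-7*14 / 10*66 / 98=-33 / 5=-6.60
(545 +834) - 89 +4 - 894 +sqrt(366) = sqrt(366) +400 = 419.13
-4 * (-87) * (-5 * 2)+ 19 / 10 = -34781 / 10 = -3478.10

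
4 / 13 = 0.31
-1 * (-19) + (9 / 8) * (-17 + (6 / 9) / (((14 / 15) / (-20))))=-907 / 56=-16.20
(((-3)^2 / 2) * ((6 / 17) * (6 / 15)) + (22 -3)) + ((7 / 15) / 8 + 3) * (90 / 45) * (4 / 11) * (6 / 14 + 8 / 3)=1562152 / 58905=26.52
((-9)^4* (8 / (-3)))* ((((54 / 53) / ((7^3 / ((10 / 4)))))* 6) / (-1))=14171760 / 18179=779.57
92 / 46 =2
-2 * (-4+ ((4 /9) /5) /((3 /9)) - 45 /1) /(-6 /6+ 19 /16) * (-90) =-46784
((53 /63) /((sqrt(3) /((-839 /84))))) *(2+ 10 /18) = -1022741 *sqrt(3) /142884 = -12.40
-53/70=-0.76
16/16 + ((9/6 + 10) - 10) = 2.50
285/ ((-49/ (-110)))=31350/ 49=639.80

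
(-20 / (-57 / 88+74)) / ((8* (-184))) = 11 / 59386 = 0.00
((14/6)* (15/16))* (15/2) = 16.41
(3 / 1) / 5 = 3 / 5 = 0.60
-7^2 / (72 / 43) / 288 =-2107 / 20736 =-0.10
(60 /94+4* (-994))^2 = 34909932964 /2209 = 15803500.66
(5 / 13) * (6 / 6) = 5 / 13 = 0.38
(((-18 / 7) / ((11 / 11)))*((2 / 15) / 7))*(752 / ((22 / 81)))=-365472 / 2695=-135.61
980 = 980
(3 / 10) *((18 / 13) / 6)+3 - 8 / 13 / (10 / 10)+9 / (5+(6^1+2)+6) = 7231 / 2470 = 2.93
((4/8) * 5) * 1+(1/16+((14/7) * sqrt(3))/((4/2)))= sqrt(3)+41/16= 4.29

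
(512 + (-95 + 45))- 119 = 343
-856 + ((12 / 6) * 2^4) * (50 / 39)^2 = -1221976 / 1521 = -803.40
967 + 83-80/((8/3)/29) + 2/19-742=-10676/19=-561.89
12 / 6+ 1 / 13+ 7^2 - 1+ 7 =742 / 13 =57.08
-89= -89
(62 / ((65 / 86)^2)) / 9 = 458552 / 38025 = 12.06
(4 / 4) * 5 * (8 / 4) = 10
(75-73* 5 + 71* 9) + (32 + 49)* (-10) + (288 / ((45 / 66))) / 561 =-39121 / 85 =-460.25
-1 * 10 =-10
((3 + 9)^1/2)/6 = 1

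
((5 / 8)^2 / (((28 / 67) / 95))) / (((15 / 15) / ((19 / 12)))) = 3023375 / 21504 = 140.60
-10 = -10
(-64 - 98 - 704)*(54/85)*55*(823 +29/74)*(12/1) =-298980764.30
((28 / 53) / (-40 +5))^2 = 16 / 70225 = 0.00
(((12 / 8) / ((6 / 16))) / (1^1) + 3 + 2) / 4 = 9 / 4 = 2.25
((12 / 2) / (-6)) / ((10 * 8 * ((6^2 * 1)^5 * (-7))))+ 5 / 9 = 18811699201 / 33861058560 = 0.56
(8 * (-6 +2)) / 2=-16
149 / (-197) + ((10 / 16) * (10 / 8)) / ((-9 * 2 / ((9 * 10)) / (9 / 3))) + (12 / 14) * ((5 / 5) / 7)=-3815683 / 308896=-12.35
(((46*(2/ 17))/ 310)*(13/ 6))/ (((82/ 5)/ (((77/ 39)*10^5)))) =88550000/ 194463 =455.36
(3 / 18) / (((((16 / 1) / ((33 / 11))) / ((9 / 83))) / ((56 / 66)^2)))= 49 / 20086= 0.00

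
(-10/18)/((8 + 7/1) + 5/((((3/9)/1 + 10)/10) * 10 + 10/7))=-247/6858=-0.04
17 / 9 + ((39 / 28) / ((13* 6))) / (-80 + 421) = 324641 / 171864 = 1.89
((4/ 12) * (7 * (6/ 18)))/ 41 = 7/ 369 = 0.02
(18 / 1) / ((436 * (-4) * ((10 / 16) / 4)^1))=-36 / 545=-0.07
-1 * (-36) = 36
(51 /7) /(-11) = -51 /77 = -0.66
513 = 513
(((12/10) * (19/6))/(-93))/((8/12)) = -19/310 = -0.06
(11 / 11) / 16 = 1 / 16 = 0.06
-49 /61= -0.80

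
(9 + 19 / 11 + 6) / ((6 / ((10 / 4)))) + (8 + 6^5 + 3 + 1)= 257234 / 33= 7794.97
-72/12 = -6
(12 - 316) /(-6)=152 /3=50.67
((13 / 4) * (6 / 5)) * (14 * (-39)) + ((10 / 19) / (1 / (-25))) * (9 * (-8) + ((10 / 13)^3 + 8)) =-269927721 / 208715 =-1293.28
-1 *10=-10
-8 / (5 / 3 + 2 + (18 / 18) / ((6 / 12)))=-24 / 17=-1.41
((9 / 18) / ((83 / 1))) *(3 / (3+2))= 3 / 830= 0.00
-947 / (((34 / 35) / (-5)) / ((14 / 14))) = 165725 / 34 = 4874.26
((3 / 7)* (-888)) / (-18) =148 / 7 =21.14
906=906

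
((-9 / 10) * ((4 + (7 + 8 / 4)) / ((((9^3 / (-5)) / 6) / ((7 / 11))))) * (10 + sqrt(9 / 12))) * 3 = 9.99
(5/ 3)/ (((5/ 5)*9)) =5/ 27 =0.19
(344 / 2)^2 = 29584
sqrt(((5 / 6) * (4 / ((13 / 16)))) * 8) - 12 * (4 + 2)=-72 + 16 * sqrt(195) / 39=-66.27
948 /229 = 4.14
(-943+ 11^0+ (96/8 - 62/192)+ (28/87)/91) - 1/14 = -78569643/84448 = -930.39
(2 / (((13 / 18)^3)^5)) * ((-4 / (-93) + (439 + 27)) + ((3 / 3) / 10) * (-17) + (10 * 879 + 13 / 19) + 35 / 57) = 367798018014996825532760064 / 150742454926497279365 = 2439909.97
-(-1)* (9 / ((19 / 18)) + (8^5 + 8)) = 622906 / 19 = 32784.53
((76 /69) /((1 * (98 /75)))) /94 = 475 /52969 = 0.01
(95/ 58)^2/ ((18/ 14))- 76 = -2237801/ 30276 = -73.91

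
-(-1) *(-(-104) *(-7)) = -728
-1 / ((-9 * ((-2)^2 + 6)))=1 / 90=0.01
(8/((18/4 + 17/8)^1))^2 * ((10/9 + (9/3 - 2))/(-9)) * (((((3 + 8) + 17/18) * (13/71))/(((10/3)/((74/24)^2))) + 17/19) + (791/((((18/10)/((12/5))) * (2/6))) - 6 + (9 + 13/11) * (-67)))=-4074707145152/4797904023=-849.27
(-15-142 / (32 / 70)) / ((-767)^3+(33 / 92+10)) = 59915 / 83024048086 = 0.00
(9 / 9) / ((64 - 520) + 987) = 1 / 531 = 0.00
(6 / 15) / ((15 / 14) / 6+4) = 56 / 585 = 0.10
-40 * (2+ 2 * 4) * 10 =-4000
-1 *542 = -542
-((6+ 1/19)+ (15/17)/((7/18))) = -18815/2261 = -8.32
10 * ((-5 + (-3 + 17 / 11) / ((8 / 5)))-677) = -75120 / 11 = -6829.09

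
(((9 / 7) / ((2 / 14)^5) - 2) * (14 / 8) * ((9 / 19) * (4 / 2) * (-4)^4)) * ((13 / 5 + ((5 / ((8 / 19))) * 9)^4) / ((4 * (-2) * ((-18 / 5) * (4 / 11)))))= 4445490320987208647 / 38912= 114244714252343.97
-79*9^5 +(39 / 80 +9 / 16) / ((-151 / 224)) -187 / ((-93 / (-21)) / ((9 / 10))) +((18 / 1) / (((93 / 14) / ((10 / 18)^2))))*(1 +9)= -5895829940531 / 1263870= -4664902.20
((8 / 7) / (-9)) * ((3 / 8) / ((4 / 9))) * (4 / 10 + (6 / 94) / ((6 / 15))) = -789 / 13160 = -0.06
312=312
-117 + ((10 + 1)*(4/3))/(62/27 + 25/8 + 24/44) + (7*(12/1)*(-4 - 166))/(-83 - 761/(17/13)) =-621438176/6677367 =-93.07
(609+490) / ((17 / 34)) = 2198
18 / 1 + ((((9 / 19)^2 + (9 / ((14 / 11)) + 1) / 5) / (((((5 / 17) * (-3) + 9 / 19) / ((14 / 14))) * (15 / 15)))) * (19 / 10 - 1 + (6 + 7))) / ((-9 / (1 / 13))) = 3807085669 / 205405200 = 18.53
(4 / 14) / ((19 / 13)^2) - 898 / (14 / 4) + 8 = -89686 / 361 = -248.44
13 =13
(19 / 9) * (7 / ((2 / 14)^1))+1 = 940 / 9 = 104.44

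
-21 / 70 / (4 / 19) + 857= 34223 / 40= 855.58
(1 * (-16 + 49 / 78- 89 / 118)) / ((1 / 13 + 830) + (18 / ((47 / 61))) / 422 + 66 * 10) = -183990101 / 17001676944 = -0.01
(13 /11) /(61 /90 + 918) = 1170 /909491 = 0.00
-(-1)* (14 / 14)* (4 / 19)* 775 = 3100 / 19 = 163.16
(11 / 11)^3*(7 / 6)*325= 2275 / 6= 379.17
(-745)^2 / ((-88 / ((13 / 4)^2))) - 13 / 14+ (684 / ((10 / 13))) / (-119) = -66627.17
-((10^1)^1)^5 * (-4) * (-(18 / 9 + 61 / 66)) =-38600000 / 33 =-1169696.97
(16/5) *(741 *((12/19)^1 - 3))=-5616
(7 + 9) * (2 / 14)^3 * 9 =144 / 343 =0.42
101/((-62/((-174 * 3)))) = 850.35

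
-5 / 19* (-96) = 480 / 19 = 25.26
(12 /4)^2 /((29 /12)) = 108 /29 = 3.72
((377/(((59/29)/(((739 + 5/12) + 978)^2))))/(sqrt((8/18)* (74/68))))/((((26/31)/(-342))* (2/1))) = -17058650041011* sqrt(1258)/3776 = -160233380278.19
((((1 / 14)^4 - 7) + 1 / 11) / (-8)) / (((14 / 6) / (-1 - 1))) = -8758815 / 11832128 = -0.74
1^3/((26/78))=3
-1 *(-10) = 10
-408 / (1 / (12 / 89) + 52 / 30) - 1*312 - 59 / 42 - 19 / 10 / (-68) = -311817881 / 871080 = -357.97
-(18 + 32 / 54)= -502 / 27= -18.59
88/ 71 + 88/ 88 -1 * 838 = -59339/ 71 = -835.76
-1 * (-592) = 592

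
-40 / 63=-0.63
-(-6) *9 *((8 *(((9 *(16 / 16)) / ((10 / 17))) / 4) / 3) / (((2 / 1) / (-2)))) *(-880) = 484704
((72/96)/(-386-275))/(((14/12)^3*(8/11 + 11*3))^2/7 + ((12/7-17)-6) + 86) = -29638224/12394200363757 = -0.00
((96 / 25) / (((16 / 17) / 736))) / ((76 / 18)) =337824 / 475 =711.21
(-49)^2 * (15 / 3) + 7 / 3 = 36022 / 3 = 12007.33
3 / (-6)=-1 / 2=-0.50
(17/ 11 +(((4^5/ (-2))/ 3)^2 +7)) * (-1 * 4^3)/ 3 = -184603520/ 297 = -621560.67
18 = 18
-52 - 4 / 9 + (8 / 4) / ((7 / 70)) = -292 / 9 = -32.44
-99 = -99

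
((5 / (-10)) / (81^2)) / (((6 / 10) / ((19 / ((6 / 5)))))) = -475 / 236196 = -0.00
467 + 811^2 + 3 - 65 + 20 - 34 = 658112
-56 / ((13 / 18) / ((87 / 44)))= -21924 / 143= -153.31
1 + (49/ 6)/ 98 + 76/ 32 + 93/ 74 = 4187/ 888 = 4.72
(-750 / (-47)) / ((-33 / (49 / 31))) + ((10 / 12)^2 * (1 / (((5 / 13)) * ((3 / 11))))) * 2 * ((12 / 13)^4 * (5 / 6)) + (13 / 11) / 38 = 9737767477 / 1338030122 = 7.28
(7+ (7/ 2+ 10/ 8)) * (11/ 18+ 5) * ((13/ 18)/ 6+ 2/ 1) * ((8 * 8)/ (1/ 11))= 23915386/ 243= 98417.23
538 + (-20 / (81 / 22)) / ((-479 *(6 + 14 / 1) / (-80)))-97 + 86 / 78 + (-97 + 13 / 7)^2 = 234649307566 / 24714963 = 9494.22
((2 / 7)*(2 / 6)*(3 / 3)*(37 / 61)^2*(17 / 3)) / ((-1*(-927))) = 0.00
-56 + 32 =-24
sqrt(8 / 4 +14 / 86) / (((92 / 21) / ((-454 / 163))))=-0.93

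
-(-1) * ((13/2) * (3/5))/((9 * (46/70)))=91/138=0.66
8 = 8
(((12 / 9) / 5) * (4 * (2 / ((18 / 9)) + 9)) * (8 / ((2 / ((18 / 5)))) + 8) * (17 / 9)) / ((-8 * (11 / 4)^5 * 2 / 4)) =-15597568 / 21741885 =-0.72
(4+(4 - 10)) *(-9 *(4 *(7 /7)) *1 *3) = 216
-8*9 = -72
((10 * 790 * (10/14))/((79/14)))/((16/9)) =1125/2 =562.50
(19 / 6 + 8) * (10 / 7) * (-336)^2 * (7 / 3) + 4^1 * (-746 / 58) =121863468 / 29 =4202188.55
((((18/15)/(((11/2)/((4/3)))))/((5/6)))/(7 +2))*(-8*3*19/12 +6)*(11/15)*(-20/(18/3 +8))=2048/1575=1.30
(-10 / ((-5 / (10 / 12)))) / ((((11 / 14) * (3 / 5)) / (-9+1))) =-2800 / 99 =-28.28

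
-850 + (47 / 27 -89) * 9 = -4906 / 3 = -1635.33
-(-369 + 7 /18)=6635 /18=368.61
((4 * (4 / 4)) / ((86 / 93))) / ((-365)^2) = 186 / 5728675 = 0.00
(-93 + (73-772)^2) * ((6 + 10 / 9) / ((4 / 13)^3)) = 357750692 / 3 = 119250230.67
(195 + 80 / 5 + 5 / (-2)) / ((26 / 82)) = 17097 / 26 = 657.58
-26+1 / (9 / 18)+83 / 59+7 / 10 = -12917 / 590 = -21.89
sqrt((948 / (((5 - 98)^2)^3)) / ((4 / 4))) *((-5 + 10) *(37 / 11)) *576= 23680 *sqrt(237) / 983103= 0.37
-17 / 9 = -1.89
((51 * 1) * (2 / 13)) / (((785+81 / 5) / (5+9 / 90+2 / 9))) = 8143 / 156234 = 0.05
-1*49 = -49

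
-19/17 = -1.12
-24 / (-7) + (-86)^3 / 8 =-556525 / 7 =-79503.57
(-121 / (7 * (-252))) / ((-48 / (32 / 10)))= -121 / 26460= -0.00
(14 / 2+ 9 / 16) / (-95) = -121 / 1520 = -0.08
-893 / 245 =-3.64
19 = 19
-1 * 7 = -7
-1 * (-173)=173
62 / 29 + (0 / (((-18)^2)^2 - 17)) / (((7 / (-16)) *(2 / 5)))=62 / 29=2.14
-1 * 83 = -83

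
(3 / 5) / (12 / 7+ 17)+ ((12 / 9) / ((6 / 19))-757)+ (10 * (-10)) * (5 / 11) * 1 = -51759296 / 64845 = -798.20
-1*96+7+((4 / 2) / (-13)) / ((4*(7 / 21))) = -2317 / 26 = -89.12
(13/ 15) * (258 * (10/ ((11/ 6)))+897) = 109837/ 55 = 1997.04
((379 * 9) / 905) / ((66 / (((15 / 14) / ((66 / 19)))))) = 21603 / 1226456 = 0.02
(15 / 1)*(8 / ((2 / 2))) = 120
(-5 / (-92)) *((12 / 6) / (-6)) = -5 / 276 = -0.02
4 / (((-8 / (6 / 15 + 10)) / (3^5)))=-6318 / 5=-1263.60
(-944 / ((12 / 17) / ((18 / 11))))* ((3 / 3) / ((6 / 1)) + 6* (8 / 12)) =-100300 / 11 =-9118.18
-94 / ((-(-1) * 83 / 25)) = -2350 / 83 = -28.31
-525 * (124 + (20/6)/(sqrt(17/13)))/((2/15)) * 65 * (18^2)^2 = -3331544580000 - 89557650000 * sqrt(221)/17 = -3409860473044.02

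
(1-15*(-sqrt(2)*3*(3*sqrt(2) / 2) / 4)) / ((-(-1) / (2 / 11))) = 139 / 22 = 6.32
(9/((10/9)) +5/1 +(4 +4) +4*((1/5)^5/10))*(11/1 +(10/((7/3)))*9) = 32686359/31250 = 1045.96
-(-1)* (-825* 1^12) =-825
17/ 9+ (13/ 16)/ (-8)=2059/ 1152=1.79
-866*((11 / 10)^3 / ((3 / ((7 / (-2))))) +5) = -8955739 / 3000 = -2985.25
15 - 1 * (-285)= 300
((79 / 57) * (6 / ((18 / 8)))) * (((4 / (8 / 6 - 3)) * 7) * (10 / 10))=-17696 / 285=-62.09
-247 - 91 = -338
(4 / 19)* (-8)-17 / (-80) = -2237 / 1520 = -1.47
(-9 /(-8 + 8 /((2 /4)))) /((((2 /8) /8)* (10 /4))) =-72 /5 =-14.40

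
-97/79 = -1.23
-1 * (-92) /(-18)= -46 /9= -5.11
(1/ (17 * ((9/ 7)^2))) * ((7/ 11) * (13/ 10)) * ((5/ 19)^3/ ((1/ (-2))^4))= 0.01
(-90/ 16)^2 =2025/ 64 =31.64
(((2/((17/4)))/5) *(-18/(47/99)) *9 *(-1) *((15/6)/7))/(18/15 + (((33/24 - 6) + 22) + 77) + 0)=2566080/21382039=0.12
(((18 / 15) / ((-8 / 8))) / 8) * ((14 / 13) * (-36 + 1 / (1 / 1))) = 147 / 26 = 5.65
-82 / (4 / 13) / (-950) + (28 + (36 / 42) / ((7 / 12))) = 2769717 / 93100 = 29.75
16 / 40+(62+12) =372 / 5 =74.40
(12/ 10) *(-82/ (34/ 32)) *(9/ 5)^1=-70848/ 425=-166.70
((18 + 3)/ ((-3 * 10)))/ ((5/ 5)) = -7/ 10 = -0.70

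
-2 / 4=-1 / 2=-0.50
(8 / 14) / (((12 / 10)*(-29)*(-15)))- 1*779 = -1423231 / 1827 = -779.00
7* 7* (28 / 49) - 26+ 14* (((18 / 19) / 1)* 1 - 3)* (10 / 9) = -1706 / 57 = -29.93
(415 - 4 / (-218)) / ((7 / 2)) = 90474 / 763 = 118.58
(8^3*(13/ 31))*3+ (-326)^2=3314524/ 31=106920.13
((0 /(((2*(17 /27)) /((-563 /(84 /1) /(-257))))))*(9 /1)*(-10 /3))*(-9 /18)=0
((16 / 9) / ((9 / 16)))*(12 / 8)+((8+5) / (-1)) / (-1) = 479 / 27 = 17.74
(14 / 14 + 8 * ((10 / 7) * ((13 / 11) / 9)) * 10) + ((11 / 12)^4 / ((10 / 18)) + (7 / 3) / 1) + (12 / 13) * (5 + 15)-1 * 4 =130971187 / 3843840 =34.07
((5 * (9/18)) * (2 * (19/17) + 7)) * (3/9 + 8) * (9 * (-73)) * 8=-17191500/17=-1011264.71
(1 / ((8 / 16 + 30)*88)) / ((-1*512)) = -1 / 1374208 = -0.00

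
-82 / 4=-41 / 2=-20.50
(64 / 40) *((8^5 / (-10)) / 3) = -131072 / 75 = -1747.63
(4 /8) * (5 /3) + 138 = 833 /6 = 138.83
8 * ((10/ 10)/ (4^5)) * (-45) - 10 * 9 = -11565/ 128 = -90.35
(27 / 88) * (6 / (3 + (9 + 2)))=81 / 616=0.13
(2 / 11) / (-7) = -2 / 77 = -0.03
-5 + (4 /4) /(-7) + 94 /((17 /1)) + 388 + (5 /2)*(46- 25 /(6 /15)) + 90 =208077 /476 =437.14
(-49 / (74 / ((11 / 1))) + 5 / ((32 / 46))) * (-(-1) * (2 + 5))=-399 / 592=-0.67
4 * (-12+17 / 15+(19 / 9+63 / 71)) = -100556 / 3195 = -31.47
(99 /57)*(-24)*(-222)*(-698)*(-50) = 6136257600 /19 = 322960926.32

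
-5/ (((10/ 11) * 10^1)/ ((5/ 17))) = -11/ 68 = -0.16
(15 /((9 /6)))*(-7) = -70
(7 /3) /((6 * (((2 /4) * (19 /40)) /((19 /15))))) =56 /27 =2.07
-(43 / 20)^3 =-79507 / 8000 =-9.94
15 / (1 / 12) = 180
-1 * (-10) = 10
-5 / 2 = -2.50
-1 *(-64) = 64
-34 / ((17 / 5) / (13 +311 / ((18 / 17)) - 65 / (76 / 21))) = -987565 / 342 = -2887.62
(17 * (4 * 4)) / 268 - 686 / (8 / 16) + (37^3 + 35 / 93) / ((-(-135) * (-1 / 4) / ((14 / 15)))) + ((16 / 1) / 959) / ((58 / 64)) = -972643431782608 / 350912940525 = -2771.75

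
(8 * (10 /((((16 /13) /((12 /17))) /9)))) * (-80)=-561600 /17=-33035.29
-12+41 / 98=-1135 / 98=-11.58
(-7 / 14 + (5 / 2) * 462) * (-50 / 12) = -57725 / 12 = -4810.42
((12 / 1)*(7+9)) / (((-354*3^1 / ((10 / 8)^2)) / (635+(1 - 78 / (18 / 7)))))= -90850 / 531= -171.09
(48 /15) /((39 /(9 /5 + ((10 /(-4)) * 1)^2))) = 644 /975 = 0.66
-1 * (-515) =515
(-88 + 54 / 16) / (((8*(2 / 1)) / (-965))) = 653305 / 128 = 5103.95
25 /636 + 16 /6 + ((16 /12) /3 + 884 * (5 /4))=2114351 /1908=1108.15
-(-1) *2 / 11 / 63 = 2 / 693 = 0.00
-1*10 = -10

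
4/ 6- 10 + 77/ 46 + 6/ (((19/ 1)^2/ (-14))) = -393169/ 49818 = -7.89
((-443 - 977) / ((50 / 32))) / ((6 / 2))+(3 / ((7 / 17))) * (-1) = -32573 / 105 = -310.22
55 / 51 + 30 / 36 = 65 / 34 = 1.91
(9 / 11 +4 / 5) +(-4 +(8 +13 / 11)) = 34 / 5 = 6.80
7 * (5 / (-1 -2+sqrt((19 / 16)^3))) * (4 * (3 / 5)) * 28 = -28901376 / 30005 -2860032 * sqrt(19) / 30005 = -1378.70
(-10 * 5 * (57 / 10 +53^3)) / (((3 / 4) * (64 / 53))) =-8219565.73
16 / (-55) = -16 / 55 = -0.29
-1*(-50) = 50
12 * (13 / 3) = 52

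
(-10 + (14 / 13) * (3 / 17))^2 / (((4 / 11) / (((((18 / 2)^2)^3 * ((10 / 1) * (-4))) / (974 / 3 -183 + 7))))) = -412152137559360 / 10891543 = -37841482.84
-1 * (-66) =66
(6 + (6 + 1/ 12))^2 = 21025/ 144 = 146.01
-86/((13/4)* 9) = -344/117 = -2.94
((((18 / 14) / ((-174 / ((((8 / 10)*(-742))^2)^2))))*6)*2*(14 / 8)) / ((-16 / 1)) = 21824691702912 / 18125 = 1204120921.54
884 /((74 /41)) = 18122 /37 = 489.78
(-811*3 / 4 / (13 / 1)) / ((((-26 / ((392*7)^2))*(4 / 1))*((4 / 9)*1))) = 2576160153 / 338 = 7621775.60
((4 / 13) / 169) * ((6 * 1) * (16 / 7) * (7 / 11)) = 384 / 24167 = 0.02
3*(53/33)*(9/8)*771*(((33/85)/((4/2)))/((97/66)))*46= 837405459/32980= 25391.31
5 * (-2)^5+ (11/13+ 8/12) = -6181/39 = -158.49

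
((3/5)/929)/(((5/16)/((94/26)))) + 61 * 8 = 147341656/301925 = 488.01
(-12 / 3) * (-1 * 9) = 36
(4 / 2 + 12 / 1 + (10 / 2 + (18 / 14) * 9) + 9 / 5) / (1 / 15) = 3399 / 7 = 485.57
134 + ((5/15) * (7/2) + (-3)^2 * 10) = 1351/6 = 225.17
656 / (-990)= -328 / 495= -0.66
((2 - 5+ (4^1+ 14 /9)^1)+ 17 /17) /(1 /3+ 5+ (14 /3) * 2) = 8 /33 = 0.24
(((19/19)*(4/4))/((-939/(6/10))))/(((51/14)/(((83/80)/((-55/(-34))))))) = -0.00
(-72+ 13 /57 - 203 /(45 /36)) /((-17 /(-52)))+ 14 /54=-31222547 /43605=-716.03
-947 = -947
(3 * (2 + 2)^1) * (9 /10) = 54 /5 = 10.80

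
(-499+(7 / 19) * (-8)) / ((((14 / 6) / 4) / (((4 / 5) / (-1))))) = 457776 / 665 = 688.38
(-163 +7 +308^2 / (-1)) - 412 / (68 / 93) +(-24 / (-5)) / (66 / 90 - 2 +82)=-1967775685 / 20587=-95583.41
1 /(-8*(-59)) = 1 /472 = 0.00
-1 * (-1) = 1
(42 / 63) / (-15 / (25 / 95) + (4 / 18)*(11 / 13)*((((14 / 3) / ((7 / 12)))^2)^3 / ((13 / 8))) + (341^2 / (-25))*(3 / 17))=215475 / 9520467386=0.00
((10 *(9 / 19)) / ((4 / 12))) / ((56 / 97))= 13095 / 532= 24.61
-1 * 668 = -668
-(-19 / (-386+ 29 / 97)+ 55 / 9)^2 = -5902234276 / 155525841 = -37.95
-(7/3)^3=-343/27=-12.70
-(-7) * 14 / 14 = 7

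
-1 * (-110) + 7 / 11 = 110.64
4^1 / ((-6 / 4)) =-8 / 3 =-2.67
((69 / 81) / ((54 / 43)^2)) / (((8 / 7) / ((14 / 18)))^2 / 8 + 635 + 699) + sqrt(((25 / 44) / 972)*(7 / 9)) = 102107327 / 252224418024 + 5*sqrt(231) / 3564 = 0.02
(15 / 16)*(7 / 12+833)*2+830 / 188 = 2357345 / 1504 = 1567.38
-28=-28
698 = 698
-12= -12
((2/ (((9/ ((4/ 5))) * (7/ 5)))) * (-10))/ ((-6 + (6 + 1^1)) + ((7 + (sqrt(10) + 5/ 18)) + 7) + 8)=-0.05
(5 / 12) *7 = 35 / 12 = 2.92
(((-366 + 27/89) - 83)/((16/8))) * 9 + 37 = -176410/89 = -1982.13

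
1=1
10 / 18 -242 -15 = -2308 / 9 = -256.44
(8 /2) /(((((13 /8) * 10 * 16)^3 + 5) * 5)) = 4 /87880025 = 0.00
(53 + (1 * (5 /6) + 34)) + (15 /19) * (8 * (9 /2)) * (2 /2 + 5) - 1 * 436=-20251 /114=-177.64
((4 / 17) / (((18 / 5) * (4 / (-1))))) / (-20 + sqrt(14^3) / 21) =5 * sqrt(14) / 180744 + 25 / 30124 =0.00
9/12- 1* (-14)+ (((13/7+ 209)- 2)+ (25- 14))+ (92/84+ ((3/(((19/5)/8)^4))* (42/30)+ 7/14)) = 3488866961/10946964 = 318.71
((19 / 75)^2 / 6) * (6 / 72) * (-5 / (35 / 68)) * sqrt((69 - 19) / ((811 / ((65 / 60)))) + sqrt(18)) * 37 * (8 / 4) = -227069 * sqrt(1581450 + 71033868 * sqrt(2)) / 1724388750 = -1.33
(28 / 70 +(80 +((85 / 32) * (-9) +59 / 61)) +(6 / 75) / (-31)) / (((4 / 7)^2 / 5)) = 879.83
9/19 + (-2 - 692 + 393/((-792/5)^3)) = -2182081151317/3146356224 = -693.53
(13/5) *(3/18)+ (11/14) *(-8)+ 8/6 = -949/210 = -4.52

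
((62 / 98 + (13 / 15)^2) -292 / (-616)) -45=-10464143 / 242550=-43.14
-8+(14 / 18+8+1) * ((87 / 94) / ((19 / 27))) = 4340 / 893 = 4.86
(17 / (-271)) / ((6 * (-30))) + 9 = 439037 / 48780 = 9.00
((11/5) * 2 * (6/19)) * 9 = 1188/95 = 12.51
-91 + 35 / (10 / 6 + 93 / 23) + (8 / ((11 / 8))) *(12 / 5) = -1536553 / 21670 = -70.91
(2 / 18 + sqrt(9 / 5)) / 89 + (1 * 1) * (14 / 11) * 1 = 3 * sqrt(5) / 445 + 11225 / 8811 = 1.29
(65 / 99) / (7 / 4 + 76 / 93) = 1612 / 6303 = 0.26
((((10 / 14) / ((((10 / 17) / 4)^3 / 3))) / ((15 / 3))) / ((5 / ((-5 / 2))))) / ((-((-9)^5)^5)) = -19652 / 209386913076790338391322625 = -0.00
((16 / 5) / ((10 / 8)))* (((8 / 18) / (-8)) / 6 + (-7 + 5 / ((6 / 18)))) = 13808 / 675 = 20.46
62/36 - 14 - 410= -7601/18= -422.28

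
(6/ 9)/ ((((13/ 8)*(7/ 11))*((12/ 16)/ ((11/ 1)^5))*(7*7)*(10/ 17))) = 4802.92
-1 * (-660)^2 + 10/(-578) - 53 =-125903722/289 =-435653.02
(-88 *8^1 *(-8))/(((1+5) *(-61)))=-2816/183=-15.39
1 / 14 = 0.07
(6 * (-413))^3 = -15216119352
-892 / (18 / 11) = -4906 / 9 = -545.11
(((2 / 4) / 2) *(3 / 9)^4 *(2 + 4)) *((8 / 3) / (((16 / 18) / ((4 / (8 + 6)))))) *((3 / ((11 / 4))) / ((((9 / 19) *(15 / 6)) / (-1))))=-152 / 10395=-0.01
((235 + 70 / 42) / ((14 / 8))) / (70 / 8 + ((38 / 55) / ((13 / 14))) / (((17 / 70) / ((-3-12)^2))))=0.19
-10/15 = -2/3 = -0.67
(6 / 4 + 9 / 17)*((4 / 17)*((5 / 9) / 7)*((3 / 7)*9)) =2070 / 14161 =0.15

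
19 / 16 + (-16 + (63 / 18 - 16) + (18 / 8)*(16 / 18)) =-405 / 16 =-25.31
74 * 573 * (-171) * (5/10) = -3625371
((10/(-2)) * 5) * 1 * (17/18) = -425/18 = -23.61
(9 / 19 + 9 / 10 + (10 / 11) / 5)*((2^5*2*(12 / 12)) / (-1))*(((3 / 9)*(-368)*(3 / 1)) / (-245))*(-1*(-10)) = -76567552 / 51205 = -1495.31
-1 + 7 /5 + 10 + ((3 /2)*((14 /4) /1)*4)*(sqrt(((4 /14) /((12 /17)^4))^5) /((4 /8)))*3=189.41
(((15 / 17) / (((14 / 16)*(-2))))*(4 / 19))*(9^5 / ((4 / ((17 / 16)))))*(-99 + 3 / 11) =480954105 / 2926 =164372.56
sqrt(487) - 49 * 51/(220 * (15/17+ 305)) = -42483/1144000+ sqrt(487) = 22.03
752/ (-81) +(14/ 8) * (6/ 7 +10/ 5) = -347/ 81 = -4.28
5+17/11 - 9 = -27/11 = -2.45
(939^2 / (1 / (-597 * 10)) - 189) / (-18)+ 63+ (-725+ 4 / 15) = 292436813.77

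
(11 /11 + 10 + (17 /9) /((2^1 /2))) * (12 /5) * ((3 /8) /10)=29 /25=1.16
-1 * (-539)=539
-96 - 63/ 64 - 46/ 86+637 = 1484651/ 2752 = 539.48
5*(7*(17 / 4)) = 595 / 4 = 148.75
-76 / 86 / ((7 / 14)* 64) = -19 / 688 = -0.03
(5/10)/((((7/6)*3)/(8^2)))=64/7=9.14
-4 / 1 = -4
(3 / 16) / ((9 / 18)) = 0.38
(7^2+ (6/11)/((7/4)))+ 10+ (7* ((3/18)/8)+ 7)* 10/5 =136019/1848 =73.60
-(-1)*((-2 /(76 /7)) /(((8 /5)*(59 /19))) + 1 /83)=-1961 /78352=-0.03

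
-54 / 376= -0.14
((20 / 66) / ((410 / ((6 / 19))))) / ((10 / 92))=92 / 42845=0.00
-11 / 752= -0.01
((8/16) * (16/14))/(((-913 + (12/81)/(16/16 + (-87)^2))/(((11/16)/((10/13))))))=-2922777/5225025848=-0.00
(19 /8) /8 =19 /64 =0.30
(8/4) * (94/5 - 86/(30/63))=-1618/5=-323.60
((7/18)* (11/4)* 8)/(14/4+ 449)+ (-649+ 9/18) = -10563757/16290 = -648.48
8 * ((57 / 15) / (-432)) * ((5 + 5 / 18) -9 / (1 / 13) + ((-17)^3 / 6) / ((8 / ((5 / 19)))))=379367 / 38880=9.76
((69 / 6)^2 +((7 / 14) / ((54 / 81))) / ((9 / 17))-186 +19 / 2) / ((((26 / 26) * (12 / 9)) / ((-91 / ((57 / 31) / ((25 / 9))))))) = 18124925 / 4104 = 4416.40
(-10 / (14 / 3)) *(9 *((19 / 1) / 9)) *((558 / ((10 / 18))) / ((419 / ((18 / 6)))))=-858762 / 2933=-292.79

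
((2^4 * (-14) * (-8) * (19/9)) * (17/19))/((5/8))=243712/45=5415.82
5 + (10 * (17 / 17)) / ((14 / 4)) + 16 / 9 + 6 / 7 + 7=1102 / 63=17.49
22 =22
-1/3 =-0.33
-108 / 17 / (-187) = 108 / 3179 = 0.03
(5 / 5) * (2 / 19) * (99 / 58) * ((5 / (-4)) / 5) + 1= 2105 / 2204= 0.96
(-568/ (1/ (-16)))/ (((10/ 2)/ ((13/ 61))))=118144/ 305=387.36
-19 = -19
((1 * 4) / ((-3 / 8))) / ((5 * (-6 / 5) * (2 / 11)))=88 / 9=9.78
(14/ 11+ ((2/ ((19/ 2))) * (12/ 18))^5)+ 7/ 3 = 23867478709/ 6618612627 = 3.61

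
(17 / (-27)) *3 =-17 / 9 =-1.89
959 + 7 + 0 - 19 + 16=963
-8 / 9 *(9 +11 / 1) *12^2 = -2560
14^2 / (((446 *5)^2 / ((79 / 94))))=3871 / 116863150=0.00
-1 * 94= -94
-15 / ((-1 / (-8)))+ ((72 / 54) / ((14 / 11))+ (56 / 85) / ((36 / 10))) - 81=-213953 / 1071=-199.77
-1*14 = -14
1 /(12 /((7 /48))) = 7 /576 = 0.01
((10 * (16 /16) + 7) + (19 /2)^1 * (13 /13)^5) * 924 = 24486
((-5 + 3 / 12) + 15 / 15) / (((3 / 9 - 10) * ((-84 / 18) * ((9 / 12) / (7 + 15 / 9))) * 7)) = -195 / 1421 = -0.14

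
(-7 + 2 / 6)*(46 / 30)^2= -2116 / 135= -15.67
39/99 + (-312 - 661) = -32096/33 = -972.61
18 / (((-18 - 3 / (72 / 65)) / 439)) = -189648 / 497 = -381.59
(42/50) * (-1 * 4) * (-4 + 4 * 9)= -2688/25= -107.52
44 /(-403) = -44 /403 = -0.11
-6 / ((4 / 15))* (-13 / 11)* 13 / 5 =1521 / 22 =69.14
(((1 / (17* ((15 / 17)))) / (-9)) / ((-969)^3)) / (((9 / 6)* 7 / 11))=22 / 2579433847515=0.00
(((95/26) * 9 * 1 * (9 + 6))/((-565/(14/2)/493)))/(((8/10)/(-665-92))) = 33504119775/11752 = 2850929.18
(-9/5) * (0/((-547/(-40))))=0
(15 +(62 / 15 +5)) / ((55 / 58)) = 20996 / 825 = 25.45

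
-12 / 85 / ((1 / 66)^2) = -52272 / 85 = -614.96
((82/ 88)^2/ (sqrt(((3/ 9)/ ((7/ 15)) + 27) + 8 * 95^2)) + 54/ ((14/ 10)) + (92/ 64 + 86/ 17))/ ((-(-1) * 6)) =1681 * sqrt(3539158)/ 5872979904 + 28603/ 3808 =7.51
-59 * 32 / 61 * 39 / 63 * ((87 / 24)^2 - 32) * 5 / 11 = 164.25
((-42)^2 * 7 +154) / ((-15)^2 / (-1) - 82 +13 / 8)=-14288 / 349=-40.94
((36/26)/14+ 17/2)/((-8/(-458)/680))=30462725/91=334755.22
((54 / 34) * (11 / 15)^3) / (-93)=-1331 / 197625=-0.01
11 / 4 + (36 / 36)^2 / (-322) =1769 / 644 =2.75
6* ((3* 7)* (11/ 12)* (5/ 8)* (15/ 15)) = 1155/ 16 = 72.19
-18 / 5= -3.60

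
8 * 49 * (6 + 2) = 3136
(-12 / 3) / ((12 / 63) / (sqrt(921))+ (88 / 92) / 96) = -246.30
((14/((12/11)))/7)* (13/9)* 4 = 286/27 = 10.59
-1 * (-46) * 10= 460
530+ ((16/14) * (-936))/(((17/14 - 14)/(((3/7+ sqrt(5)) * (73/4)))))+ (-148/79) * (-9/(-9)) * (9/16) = 468534967/395948+ 273312 * sqrt(5)/179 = 4597.54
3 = 3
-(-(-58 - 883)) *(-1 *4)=3764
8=8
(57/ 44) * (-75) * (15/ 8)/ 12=-21375/ 1408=-15.18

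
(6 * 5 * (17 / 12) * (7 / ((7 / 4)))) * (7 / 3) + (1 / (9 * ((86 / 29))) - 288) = 84137 / 774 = 108.70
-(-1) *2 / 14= 1 / 7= 0.14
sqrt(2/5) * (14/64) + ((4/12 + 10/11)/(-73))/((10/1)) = -41/24090 + 7 * sqrt(10)/160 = 0.14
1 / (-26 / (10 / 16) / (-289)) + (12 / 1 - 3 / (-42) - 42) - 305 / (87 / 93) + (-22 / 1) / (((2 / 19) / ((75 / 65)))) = -24919329 / 42224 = -590.17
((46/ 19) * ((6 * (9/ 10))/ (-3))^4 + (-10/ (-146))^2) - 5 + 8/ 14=9298609218/ 442973125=20.99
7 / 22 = 0.32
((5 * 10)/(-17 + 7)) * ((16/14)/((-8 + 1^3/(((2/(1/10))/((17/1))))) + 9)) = -800/259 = -3.09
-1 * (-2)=2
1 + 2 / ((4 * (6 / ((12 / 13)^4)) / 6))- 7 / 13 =23550 / 28561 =0.82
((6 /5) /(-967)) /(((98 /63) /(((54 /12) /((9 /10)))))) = -27 /6769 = -0.00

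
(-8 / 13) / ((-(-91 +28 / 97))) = -776 / 114387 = -0.01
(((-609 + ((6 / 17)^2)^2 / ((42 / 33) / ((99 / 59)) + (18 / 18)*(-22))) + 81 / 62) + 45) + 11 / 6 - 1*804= -61308435442624 / 44919180699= -1364.86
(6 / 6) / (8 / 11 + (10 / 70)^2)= 1.34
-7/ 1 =-7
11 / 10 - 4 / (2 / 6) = -109 / 10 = -10.90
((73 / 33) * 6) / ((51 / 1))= 146 / 561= 0.26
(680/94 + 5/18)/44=6355/37224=0.17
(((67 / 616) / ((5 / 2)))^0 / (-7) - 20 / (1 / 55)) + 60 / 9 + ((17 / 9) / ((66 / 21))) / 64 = -96994879 / 88704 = -1093.47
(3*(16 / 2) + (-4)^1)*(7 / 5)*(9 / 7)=36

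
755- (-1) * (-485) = 270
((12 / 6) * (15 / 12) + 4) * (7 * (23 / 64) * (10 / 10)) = 2093 / 128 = 16.35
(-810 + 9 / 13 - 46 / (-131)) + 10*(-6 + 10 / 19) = -27946527 / 32357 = -863.69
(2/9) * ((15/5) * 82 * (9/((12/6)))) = 246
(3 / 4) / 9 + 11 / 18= 25 / 36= 0.69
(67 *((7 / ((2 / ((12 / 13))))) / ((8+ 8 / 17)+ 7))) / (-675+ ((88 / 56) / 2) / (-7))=-4688124 / 226204459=-0.02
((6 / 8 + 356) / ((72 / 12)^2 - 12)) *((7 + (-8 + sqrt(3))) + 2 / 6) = -1427 / 144 + 1427 *sqrt(3) / 96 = 15.84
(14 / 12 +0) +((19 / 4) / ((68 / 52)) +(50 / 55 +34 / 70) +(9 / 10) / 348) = 5645327 / 911064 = 6.20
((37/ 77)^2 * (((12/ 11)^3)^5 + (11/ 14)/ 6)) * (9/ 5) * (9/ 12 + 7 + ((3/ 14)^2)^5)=12338341749754371033221791733120643/ 1002951934043244539301258747842560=12.30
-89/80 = -1.11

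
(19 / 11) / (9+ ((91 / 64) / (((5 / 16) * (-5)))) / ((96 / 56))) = 22800 / 111793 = 0.20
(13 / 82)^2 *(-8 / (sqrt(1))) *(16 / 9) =-5408 / 15129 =-0.36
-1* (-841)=841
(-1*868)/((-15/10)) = 1736/3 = 578.67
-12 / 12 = -1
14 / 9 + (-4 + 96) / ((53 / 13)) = 11506 / 477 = 24.12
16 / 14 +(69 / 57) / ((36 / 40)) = 2978 / 1197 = 2.49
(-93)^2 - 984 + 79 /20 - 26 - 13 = 7629.95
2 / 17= 0.12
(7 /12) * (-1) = -7 /12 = -0.58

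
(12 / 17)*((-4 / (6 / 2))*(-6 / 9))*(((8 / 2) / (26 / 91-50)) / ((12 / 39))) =-728 / 4437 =-0.16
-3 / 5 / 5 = -3 / 25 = -0.12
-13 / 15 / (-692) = 13 / 10380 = 0.00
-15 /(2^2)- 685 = -2755 /4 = -688.75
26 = 26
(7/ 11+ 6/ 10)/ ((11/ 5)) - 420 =-50752/ 121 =-419.44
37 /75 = 0.49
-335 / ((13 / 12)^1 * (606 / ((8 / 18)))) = -2680 / 11817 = -0.23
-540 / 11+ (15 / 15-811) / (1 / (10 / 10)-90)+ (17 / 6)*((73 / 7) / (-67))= -111383039 / 2754906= -40.43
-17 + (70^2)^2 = 24009983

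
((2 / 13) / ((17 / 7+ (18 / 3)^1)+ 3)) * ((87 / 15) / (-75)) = -203 / 195000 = -0.00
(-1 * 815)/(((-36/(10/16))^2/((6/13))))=-20375/179712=-0.11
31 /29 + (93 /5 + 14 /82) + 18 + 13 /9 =39.28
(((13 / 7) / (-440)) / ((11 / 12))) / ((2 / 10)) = -39 / 1694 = -0.02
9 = 9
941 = 941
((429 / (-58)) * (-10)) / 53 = 2145 / 1537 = 1.40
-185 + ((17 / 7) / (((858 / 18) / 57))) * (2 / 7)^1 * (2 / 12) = -1295326 / 7007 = -184.86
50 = 50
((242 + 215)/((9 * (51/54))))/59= 914/1003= 0.91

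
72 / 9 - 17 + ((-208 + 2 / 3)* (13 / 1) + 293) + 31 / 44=-318203 / 132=-2410.63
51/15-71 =-338/5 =-67.60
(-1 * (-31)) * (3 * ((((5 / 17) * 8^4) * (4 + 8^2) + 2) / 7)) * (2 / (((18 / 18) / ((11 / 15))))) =55870804 / 35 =1596308.69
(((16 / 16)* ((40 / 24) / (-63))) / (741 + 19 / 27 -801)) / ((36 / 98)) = 35 / 28818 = 0.00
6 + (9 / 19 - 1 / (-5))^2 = 58246 / 9025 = 6.45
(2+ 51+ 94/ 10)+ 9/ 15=63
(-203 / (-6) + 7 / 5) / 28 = 151 / 120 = 1.26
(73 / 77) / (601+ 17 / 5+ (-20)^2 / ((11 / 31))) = 365 / 666694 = 0.00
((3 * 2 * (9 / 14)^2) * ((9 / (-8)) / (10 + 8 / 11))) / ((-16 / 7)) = 24057 / 211456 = 0.11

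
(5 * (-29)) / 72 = -145 / 72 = -2.01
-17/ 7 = -2.43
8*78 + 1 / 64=39937 / 64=624.02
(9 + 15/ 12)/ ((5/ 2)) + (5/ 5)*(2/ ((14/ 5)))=337/ 70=4.81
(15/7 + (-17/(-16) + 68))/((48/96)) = 7975/56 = 142.41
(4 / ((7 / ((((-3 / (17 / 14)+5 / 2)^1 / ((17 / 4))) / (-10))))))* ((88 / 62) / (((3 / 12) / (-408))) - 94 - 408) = 69896 / 62713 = 1.11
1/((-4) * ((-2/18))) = 9/4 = 2.25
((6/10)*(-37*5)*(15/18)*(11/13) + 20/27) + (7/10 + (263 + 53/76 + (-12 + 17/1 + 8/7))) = 180207337/933660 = 193.01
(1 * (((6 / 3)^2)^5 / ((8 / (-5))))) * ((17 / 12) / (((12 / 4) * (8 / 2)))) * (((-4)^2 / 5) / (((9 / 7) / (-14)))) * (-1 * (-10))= 2132480 / 81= 26326.91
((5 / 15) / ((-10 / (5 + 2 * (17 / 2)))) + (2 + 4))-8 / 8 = 64 / 15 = 4.27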